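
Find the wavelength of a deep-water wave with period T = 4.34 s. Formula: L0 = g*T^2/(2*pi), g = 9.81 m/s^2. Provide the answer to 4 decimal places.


L0 = g * T^2 / (2 * pi)
L0 = 9.81 * 4.34^2 / (2 * pi)
L0 = 9.81 * 18.8356 / 6.28319
L0 = 184.7772 / 6.28319
L0 = 29.4082 m

29.4082


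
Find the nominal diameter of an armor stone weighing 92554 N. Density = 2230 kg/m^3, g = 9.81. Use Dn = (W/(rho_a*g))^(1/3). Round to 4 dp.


V = W / (rho_a * g)
V = 92554 / (2230 * 9.81)
V = 92554 / 21876.30
V = 4.230789 m^3
Dn = V^(1/3) = 4.230789^(1/3)
Dn = 1.6174 m

1.6174


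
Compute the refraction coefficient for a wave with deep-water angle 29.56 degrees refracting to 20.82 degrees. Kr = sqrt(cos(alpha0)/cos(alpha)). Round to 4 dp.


Kr = sqrt(cos(alpha0) / cos(alpha))
cos(29.56) = 0.869840
cos(20.82) = 0.934702
Kr = sqrt(0.869840 / 0.934702)
Kr = sqrt(0.930607)
Kr = 0.9647

0.9647


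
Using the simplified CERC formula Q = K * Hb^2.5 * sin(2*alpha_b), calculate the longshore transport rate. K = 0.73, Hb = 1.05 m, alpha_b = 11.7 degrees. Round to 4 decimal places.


Q = K * Hb^2.5 * sin(2 * alpha_b)
Hb^2.5 = 1.05^2.5 = 1.129726
sin(2 * 11.7) = sin(23.4) = 0.397148
Q = 0.73 * 1.129726 * 0.397148
Q = 0.3275 m^3/s

0.3275


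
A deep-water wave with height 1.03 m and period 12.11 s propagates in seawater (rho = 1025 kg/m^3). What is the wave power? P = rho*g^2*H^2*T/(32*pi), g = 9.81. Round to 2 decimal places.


P = rho * g^2 * H^2 * T / (32 * pi)
P = 1025 * 9.81^2 * 1.03^2 * 12.11 / (32 * pi)
P = 1025 * 96.2361 * 1.0609 * 12.11 / 100.53096
P = 12606.10 W/m

12606.10


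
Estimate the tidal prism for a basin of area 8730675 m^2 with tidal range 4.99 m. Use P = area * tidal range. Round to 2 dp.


Tidal prism = Area * Tidal range
P = 8730675 * 4.99
P = 43566068.25 m^3

43566068.25


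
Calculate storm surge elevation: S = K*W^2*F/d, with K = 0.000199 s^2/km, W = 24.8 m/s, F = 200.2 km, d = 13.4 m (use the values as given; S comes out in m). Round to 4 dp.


S = K * W^2 * F / d
W^2 = 24.8^2 = 615.04
S = 0.000199 * 615.04 * 200.2 / 13.4
Numerator = 0.000199 * 615.04 * 200.2 = 24.503071
S = 24.503071 / 13.4 = 1.8286 m

1.8286


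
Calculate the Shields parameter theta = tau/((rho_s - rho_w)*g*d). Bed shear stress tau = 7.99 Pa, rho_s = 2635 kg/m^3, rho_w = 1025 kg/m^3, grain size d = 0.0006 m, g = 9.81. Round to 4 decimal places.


theta = tau / ((rho_s - rho_w) * g * d)
rho_s - rho_w = 2635 - 1025 = 1610
Denominator = 1610 * 9.81 * 0.0006 = 9.476460
theta = 7.99 / 9.476460
theta = 0.8431

0.8431


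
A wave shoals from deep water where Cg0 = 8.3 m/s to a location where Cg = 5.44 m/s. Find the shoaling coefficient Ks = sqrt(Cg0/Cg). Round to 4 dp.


Ks = sqrt(Cg0 / Cg)
Ks = sqrt(8.3 / 5.44)
Ks = sqrt(1.5257)
Ks = 1.2352

1.2352


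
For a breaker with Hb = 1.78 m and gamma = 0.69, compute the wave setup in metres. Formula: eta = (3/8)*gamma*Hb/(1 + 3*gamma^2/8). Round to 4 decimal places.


eta = (3/8) * gamma * Hb / (1 + 3*gamma^2/8)
Numerator = (3/8) * 0.69 * 1.78 = 0.460575
Denominator = 1 + 3*0.69^2/8 = 1 + 0.178538 = 1.178538
eta = 0.460575 / 1.178538
eta = 0.3908 m

0.3908


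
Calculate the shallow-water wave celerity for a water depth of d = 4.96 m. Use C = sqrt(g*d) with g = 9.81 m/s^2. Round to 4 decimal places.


Using the shallow-water approximation:
C = sqrt(g * d) = sqrt(9.81 * 4.96)
C = sqrt(48.6576)
C = 6.9755 m/s

6.9755


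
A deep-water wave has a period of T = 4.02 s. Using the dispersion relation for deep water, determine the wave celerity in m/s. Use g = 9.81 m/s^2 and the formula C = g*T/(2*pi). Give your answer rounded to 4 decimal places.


We use the deep-water celerity formula:
C = g * T / (2 * pi)
C = 9.81 * 4.02 / (2 * 3.14159...)
C = 39.436200 / 6.283185
C = 6.2765 m/s

6.2765


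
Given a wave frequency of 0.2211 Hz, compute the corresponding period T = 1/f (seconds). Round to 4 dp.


T = 1 / f
T = 1 / 0.2211
T = 4.5228 s

4.5228


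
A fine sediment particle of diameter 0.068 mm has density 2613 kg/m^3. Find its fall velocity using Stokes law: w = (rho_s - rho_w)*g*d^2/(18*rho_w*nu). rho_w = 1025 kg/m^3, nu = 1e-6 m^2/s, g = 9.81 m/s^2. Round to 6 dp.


w = (rho_s - rho_w) * g * d^2 / (18 * rho_w * nu)
d = 0.068 mm = 0.000068 m
rho_s - rho_w = 2613 - 1025 = 1588
Numerator = 1588 * 9.81 * (0.000068)^2 = 0.000072033967
Denominator = 18 * 1025 * 1e-6 = 0.018450
w = 0.003904 m/s

0.003904


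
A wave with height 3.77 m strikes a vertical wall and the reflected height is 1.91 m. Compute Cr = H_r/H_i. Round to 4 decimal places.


Cr = H_r / H_i
Cr = 1.91 / 3.77
Cr = 0.5066

0.5066


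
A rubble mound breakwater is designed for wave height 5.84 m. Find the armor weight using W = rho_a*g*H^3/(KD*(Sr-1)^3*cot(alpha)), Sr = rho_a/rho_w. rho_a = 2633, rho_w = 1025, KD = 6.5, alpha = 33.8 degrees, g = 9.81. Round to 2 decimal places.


Sr = rho_a / rho_w = 2633 / 1025 = 2.568780
(Sr - 1) = 1.568780
(Sr - 1)^3 = 3.860882
cot(33.8) = 1 / tan(33.8) = 1 / 0.669442 = 1.493782
Numerator = 2633 * 9.81 * 5.84^3 = 5144680.4866
Denominator = 6.5 * 3.860882 * 1.493782 = 37.487559
W = 5144680.4866 / 37.487559
W = 137237.01 N

137237.01


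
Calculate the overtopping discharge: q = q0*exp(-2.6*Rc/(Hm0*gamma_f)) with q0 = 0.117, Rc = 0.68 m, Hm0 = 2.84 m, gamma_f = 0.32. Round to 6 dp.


q = q0 * exp(-2.6 * Rc / (Hm0 * gamma_f))
Exponent = -2.6 * 0.68 / (2.84 * 0.32)
= -2.6 * 0.68 / 0.9088
= -1.945423
exp(-1.945423) = 0.142927
q = 0.117 * 0.142927
q = 0.016722 m^3/s/m

0.016722


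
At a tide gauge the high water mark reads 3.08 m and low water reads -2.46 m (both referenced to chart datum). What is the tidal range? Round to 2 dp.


Tidal range = High water - Low water
Tidal range = 3.08 - (-2.46)
Tidal range = 5.54 m

5.54


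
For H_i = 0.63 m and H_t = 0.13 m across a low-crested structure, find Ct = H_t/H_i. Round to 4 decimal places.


Ct = H_t / H_i
Ct = 0.13 / 0.63
Ct = 0.2063

0.2063


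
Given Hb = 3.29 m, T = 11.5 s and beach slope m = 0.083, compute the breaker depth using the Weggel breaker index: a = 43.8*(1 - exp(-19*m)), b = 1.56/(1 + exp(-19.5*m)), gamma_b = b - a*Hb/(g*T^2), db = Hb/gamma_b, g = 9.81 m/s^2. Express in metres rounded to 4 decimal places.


a = 43.8 * (1 - exp(-19 * m))
exp(-19 * 0.083) = exp(-1.5770) = 0.206594
a = 43.8 * (1 - 0.206594) = 34.751185
b = 1.56 / (1 + exp(-19.5 * m))
exp(-19.5 * 0.083) = exp(-1.6185) = 0.198196
b = 1.56 / (1 + 0.198196) = 1.301958
Hb / (g * T^2) = 3.29 / (9.81 * 11.5^2) = 3.29 / 1297.3725 = 0.00253589
gamma_b = b - a * Hb/(g*T^2) = 1.301958 - 34.751185 * 0.00253589 = 1.213832
db = Hb / gamma_b = 3.29 / 1.213832
db = 2.7104 m

2.7104


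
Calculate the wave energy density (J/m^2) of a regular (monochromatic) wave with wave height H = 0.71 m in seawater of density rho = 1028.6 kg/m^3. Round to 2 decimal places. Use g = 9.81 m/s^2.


E = (1/8) * rho * g * H^2
E = (1/8) * 1028.6 * 9.81 * 0.71^2
E = 0.125 * 1028.6 * 9.81 * 0.5041
E = 635.83 J/m^2

635.83


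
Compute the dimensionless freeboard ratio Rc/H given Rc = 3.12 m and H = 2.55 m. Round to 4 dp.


Relative freeboard = Rc / H
= 3.12 / 2.55
= 1.2235

1.2235


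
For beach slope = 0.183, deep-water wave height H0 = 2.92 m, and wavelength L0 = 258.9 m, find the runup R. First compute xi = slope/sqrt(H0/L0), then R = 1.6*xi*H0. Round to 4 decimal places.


xi = slope / sqrt(H0/L0)
H0/L0 = 2.92/258.9 = 0.011278
sqrt(0.011278) = 0.106200
xi = 0.183 / 0.106200 = 1.723160
R = 1.6 * xi * H0 = 1.6 * 1.723160 * 2.92
R = 8.0506 m

8.0506


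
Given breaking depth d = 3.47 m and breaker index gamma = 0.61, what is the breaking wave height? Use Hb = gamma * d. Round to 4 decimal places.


Hb = gamma * d
Hb = 0.61 * 3.47
Hb = 2.1167 m

2.1167


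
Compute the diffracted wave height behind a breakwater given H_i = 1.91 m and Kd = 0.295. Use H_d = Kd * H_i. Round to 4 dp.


H_d = Kd * H_i
H_d = 0.295 * 1.91
H_d = 0.5635 m

0.5635


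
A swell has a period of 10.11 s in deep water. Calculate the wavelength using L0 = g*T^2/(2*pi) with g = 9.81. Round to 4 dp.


L0 = g * T^2 / (2 * pi)
L0 = 9.81 * 10.11^2 / (2 * pi)
L0 = 9.81 * 102.2121 / 6.28319
L0 = 1002.7007 / 6.28319
L0 = 159.5848 m

159.5848


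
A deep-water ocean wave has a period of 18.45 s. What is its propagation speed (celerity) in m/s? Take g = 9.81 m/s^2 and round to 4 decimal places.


We use the deep-water celerity formula:
C = g * T / (2 * pi)
C = 9.81 * 18.45 / (2 * 3.14159...)
C = 180.994500 / 6.283185
C = 28.8062 m/s

28.8062


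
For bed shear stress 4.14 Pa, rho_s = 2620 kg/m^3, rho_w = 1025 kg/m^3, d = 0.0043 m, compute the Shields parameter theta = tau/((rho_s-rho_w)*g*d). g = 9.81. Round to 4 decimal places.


theta = tau / ((rho_s - rho_w) * g * d)
rho_s - rho_w = 2620 - 1025 = 1595
Denominator = 1595 * 9.81 * 0.0043 = 67.281885
theta = 4.14 / 67.281885
theta = 0.0615

0.0615


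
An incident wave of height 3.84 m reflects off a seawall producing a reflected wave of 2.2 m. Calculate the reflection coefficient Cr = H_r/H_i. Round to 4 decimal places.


Cr = H_r / H_i
Cr = 2.2 / 3.84
Cr = 0.5729

0.5729


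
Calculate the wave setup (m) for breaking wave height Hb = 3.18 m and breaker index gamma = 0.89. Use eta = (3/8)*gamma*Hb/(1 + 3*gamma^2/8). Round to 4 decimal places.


eta = (3/8) * gamma * Hb / (1 + 3*gamma^2/8)
Numerator = (3/8) * 0.89 * 3.18 = 1.061325
Denominator = 1 + 3*0.89^2/8 = 1 + 0.297038 = 1.297038
eta = 1.061325 / 1.297038
eta = 0.8183 m

0.8183


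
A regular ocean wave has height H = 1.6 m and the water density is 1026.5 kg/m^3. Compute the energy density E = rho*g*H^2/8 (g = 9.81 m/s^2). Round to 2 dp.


E = (1/8) * rho * g * H^2
E = (1/8) * 1026.5 * 9.81 * 1.6^2
E = 0.125 * 1026.5 * 9.81 * 2.5600
E = 3222.39 J/m^2

3222.39


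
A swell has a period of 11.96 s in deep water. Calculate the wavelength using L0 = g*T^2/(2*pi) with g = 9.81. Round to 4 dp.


L0 = g * T^2 / (2 * pi)
L0 = 9.81 * 11.96^2 / (2 * pi)
L0 = 9.81 * 143.0416 / 6.28319
L0 = 1403.2381 / 6.28319
L0 = 223.3323 m

223.3323


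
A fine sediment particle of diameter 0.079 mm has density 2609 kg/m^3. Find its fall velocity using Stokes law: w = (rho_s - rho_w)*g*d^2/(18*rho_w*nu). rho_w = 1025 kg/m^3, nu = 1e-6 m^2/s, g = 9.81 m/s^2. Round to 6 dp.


w = (rho_s - rho_w) * g * d^2 / (18 * rho_w * nu)
d = 0.079 mm = 0.000079 m
rho_s - rho_w = 2609 - 1025 = 1584
Numerator = 1584 * 9.81 * (0.000079)^2 = 0.000096979149
Denominator = 18 * 1025 * 1e-6 = 0.018450
w = 0.005256 m/s

0.005256


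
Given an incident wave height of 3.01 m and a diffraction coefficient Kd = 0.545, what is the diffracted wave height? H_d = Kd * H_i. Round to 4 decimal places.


H_d = Kd * H_i
H_d = 0.545 * 3.01
H_d = 1.6405 m

1.6405


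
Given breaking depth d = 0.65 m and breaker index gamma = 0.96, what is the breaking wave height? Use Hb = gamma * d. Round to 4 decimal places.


Hb = gamma * d
Hb = 0.96 * 0.65
Hb = 0.6240 m

0.6240


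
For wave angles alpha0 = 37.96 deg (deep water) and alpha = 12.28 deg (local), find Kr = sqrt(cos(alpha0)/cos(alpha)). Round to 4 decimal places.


Kr = sqrt(cos(alpha0) / cos(alpha))
cos(37.96) = 0.788440
cos(12.28) = 0.977120
Kr = sqrt(0.788440 / 0.977120)
Kr = sqrt(0.806902)
Kr = 0.8983

0.8983


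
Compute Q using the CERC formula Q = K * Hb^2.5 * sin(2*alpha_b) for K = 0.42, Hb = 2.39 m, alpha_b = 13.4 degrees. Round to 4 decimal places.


Q = K * Hb^2.5 * sin(2 * alpha_b)
Hb^2.5 = 2.39^2.5 = 8.830692
sin(2 * 13.4) = sin(26.8) = 0.450878
Q = 0.42 * 8.830692 * 0.450878
Q = 1.6723 m^3/s

1.6723


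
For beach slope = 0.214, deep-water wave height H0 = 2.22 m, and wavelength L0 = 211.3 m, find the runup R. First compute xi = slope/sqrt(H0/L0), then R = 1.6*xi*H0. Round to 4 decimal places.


xi = slope / sqrt(H0/L0)
H0/L0 = 2.22/211.3 = 0.010506
sqrt(0.010506) = 0.102501
xi = 0.214 / 0.102501 = 2.087791
R = 1.6 * xi * H0 = 1.6 * 2.087791 * 2.22
R = 7.4158 m

7.4158


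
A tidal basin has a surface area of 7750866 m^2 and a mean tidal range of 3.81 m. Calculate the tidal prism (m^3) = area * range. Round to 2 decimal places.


Tidal prism = Area * Tidal range
P = 7750866 * 3.81
P = 29530799.46 m^3

29530799.46


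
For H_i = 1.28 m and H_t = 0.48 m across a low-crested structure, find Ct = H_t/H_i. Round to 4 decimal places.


Ct = H_t / H_i
Ct = 0.48 / 1.28
Ct = 0.3750

0.3750


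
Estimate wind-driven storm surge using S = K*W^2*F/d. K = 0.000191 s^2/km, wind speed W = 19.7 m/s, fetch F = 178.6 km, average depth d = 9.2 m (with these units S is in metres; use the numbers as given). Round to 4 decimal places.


S = K * W^2 * F / d
W^2 = 19.7^2 = 388.09
S = 0.000191 * 388.09 * 178.6 / 9.2
Numerator = 0.000191 * 388.09 * 178.6 = 13.238759
S = 13.238759 / 9.2 = 1.4390 m

1.4390


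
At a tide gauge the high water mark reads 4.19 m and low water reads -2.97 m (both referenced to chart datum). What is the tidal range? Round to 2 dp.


Tidal range = High water - Low water
Tidal range = 4.19 - (-2.97)
Tidal range = 7.16 m

7.16


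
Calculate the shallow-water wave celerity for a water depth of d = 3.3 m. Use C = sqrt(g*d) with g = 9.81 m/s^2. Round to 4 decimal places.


Using the shallow-water approximation:
C = sqrt(g * d) = sqrt(9.81 * 3.3)
C = sqrt(32.3730)
C = 5.6897 m/s

5.6897


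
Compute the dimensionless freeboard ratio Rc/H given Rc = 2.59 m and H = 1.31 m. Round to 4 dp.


Relative freeboard = Rc / H
= 2.59 / 1.31
= 1.9771

1.9771


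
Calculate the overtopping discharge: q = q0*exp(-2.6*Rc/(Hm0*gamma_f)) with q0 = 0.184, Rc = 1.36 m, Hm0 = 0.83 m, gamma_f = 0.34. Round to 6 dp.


q = q0 * exp(-2.6 * Rc / (Hm0 * gamma_f))
Exponent = -2.6 * 1.36 / (0.83 * 0.34)
= -2.6 * 1.36 / 0.2822
= -12.530120
exp(-12.530120) = 0.000004
q = 0.184 * 0.000004
q = 0.000001 m^3/s/m

0.000001


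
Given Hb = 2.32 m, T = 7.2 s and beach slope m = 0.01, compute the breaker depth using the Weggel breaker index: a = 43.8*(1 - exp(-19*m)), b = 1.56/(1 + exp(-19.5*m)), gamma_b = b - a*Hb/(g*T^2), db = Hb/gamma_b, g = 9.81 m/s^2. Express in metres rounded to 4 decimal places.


a = 43.8 * (1 - exp(-19 * m))
exp(-19 * 0.01) = exp(-0.1900) = 0.826959
a = 43.8 * (1 - 0.826959) = 7.579190
b = 1.56 / (1 + exp(-19.5 * m))
exp(-19.5 * 0.01) = exp(-0.1950) = 0.822835
b = 1.56 / (1 + 0.822835) = 0.855810
Hb / (g * T^2) = 2.32 / (9.81 * 7.2^2) = 2.32 / 508.5504 = 0.00456199
gamma_b = b - a * Hb/(g*T^2) = 0.855810 - 7.579190 * 0.00456199 = 0.821234
db = Hb / gamma_b = 2.32 / 0.821234
db = 2.8250 m

2.8250


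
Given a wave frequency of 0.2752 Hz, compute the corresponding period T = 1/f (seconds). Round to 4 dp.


T = 1 / f
T = 1 / 0.2752
T = 3.6337 s

3.6337


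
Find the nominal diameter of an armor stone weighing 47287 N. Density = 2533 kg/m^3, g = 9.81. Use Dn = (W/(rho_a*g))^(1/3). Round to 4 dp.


V = W / (rho_a * g)
V = 47287 / (2533 * 9.81)
V = 47287 / 24848.73
V = 1.902995 m^3
Dn = V^(1/3) = 1.902995^(1/3)
Dn = 1.2392 m

1.2392


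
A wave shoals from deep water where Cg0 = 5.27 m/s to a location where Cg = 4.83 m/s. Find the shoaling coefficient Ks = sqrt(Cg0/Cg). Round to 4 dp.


Ks = sqrt(Cg0 / Cg)
Ks = sqrt(5.27 / 4.83)
Ks = sqrt(1.0911)
Ks = 1.0446

1.0446


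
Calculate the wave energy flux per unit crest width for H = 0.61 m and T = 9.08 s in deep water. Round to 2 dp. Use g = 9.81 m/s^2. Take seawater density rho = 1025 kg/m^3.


P = rho * g^2 * H^2 * T / (32 * pi)
P = 1025 * 9.81^2 * 0.61^2 * 9.08 / (32 * pi)
P = 1025 * 96.2361 * 0.3721 * 9.08 / 100.53096
P = 3315.18 W/m

3315.18


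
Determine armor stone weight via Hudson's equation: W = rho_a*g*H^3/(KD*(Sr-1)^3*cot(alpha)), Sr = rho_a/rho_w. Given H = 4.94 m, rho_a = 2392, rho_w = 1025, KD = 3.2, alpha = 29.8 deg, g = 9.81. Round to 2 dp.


Sr = rho_a / rho_w = 2392 / 1025 = 2.333659
(Sr - 1) = 1.333659
(Sr - 1)^3 = 2.372105
cot(29.8) = 1 / tan(29.8) = 1 / 0.572705 = 1.746098
Numerator = 2392 * 9.81 * 4.94^3 = 2828857.2295
Denominator = 3.2 * 2.372105 * 1.746098 = 13.254173
W = 2828857.2295 / 13.254173
W = 213431.43 N

213431.43


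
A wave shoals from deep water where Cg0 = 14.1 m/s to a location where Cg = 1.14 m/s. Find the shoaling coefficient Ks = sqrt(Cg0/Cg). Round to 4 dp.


Ks = sqrt(Cg0 / Cg)
Ks = sqrt(14.1 / 1.14)
Ks = sqrt(12.3684)
Ks = 3.5169

3.5169


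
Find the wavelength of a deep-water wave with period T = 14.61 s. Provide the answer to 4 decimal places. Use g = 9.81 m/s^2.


L0 = g * T^2 / (2 * pi)
L0 = 9.81 * 14.61^2 / (2 * pi)
L0 = 9.81 * 213.4521 / 6.28319
L0 = 2093.9651 / 6.28319
L0 = 333.2649 m

333.2649


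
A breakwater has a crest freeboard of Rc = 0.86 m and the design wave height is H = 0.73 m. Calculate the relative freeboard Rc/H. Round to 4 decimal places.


Relative freeboard = Rc / H
= 0.86 / 0.73
= 1.1781

1.1781


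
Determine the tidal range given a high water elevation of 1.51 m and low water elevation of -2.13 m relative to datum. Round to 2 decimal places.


Tidal range = High water - Low water
Tidal range = 1.51 - (-2.13)
Tidal range = 3.64 m

3.64


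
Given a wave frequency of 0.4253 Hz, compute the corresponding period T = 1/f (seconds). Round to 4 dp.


T = 1 / f
T = 1 / 0.4253
T = 2.3513 s

2.3513


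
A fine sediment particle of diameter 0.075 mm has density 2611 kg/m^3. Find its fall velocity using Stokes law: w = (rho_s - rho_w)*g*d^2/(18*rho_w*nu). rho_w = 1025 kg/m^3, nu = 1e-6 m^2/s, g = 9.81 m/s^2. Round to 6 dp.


w = (rho_s - rho_w) * g * d^2 / (18 * rho_w * nu)
d = 0.075 mm = 0.000075 m
rho_s - rho_w = 2611 - 1025 = 1586
Numerator = 1586 * 9.81 * (0.000075)^2 = 0.000087517462
Denominator = 18 * 1025 * 1e-6 = 0.018450
w = 0.004743 m/s

0.004743


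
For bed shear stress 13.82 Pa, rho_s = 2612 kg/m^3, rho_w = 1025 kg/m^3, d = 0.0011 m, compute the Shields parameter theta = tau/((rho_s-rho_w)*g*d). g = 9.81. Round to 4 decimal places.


theta = tau / ((rho_s - rho_w) * g * d)
rho_s - rho_w = 2612 - 1025 = 1587
Denominator = 1587 * 9.81 * 0.0011 = 17.125317
theta = 13.82 / 17.125317
theta = 0.8070

0.8070


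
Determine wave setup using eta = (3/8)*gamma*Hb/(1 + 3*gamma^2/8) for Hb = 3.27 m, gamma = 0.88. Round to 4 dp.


eta = (3/8) * gamma * Hb / (1 + 3*gamma^2/8)
Numerator = (3/8) * 0.88 * 3.27 = 1.079100
Denominator = 1 + 3*0.88^2/8 = 1 + 0.290400 = 1.290400
eta = 1.079100 / 1.290400
eta = 0.8363 m

0.8363


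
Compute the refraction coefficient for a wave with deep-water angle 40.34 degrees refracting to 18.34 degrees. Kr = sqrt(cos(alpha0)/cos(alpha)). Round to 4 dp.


Kr = sqrt(cos(alpha0) / cos(alpha))
cos(40.34) = 0.762217
cos(18.34) = 0.949206
Kr = sqrt(0.762217 / 0.949206)
Kr = sqrt(0.803004)
Kr = 0.8961

0.8961


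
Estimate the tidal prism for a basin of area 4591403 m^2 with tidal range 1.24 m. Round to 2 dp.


Tidal prism = Area * Tidal range
P = 4591403 * 1.24
P = 5693339.72 m^3

5693339.72


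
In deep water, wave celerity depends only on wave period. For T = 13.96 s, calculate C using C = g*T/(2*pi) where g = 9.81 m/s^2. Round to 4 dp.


We use the deep-water celerity formula:
C = g * T / (2 * pi)
C = 9.81 * 13.96 / (2 * 3.14159...)
C = 136.947600 / 6.283185
C = 21.7959 m/s

21.7959


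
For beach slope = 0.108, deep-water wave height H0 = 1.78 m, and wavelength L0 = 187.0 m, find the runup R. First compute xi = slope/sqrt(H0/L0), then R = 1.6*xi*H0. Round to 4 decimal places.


xi = slope / sqrt(H0/L0)
H0/L0 = 1.78/187.0 = 0.009519
sqrt(0.009519) = 0.097564
xi = 0.108 / 0.097564 = 1.106967
R = 1.6 * xi * H0 = 1.6 * 1.106967 * 1.78
R = 3.1526 m

3.1526


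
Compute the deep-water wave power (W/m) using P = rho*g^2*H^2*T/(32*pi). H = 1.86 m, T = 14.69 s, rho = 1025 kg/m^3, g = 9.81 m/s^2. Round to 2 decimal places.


P = rho * g^2 * H^2 * T / (32 * pi)
P = 1025 * 9.81^2 * 1.86^2 * 14.69 / (32 * pi)
P = 1025 * 96.2361 * 3.4596 * 14.69 / 100.53096
P = 49866.59 W/m

49866.59


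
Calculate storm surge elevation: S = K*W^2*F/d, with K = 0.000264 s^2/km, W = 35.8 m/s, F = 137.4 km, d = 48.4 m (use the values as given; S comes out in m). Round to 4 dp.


S = K * W^2 * F / d
W^2 = 35.8^2 = 1281.64
S = 0.000264 * 1281.64 * 137.4 / 48.4
Numerator = 0.000264 * 1281.64 * 137.4 = 46.489697
S = 46.489697 / 48.4 = 0.9605 m

0.9605


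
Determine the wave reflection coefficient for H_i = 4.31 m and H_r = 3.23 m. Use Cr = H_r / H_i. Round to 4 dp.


Cr = H_r / H_i
Cr = 3.23 / 4.31
Cr = 0.7494

0.7494


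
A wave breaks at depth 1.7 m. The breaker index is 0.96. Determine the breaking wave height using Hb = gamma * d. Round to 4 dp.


Hb = gamma * d
Hb = 0.96 * 1.7
Hb = 1.6320 m

1.6320


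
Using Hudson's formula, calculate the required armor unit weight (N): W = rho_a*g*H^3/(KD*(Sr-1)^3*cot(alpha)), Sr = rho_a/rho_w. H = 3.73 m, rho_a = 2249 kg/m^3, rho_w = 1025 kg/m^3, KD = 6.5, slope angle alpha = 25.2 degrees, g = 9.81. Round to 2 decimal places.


Sr = rho_a / rho_w = 2249 / 1025 = 2.194146
(Sr - 1) = 1.194146
(Sr - 1)^3 = 1.702835
cot(25.2) = 1 / tan(25.2) = 1 / 0.470564 = 2.125108
Numerator = 2249 * 9.81 * 3.73^3 = 1144945.8789
Denominator = 6.5 * 1.702835 * 2.125108 = 23.521611
W = 1144945.8789 / 23.521611
W = 48676.34 N

48676.34


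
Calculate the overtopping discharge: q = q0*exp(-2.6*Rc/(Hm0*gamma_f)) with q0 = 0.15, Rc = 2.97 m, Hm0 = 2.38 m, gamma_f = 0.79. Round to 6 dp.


q = q0 * exp(-2.6 * Rc / (Hm0 * gamma_f))
Exponent = -2.6 * 2.97 / (2.38 * 0.79)
= -2.6 * 2.97 / 1.8802
= -4.107010
exp(-4.107010) = 0.016457
q = 0.15 * 0.016457
q = 0.002469 m^3/s/m

0.002469


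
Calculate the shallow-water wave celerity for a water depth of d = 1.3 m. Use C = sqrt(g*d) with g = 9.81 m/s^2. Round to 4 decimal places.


Using the shallow-water approximation:
C = sqrt(g * d) = sqrt(9.81 * 1.3)
C = sqrt(12.7530)
C = 3.5711 m/s

3.5711


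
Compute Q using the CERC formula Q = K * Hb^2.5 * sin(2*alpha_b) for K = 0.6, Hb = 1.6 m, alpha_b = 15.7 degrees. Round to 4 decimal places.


Q = K * Hb^2.5 * sin(2 * alpha_b)
Hb^2.5 = 1.6^2.5 = 3.238172
sin(2 * 15.7) = sin(31.4) = 0.521010
Q = 0.6 * 3.238172 * 0.521010
Q = 1.0123 m^3/s

1.0123


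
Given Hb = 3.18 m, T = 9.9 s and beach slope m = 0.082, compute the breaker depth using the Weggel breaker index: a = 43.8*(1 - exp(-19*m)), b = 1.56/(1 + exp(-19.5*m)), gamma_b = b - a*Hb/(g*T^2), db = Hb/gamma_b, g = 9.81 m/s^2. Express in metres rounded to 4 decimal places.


a = 43.8 * (1 - exp(-19 * m))
exp(-19 * 0.082) = exp(-1.5580) = 0.210557
a = 43.8 * (1 - 0.210557) = 34.577614
b = 1.56 / (1 + exp(-19.5 * m))
exp(-19.5 * 0.082) = exp(-1.5990) = 0.202099
b = 1.56 / (1 + 0.202099) = 1.297731
Hb / (g * T^2) = 3.18 / (9.81 * 9.9^2) = 3.18 / 961.4781 = 0.00330741
gamma_b = b - a * Hb/(g*T^2) = 1.297731 - 34.577614 * 0.00330741 = 1.183368
db = Hb / gamma_b = 3.18 / 1.183368
db = 2.6872 m

2.6872


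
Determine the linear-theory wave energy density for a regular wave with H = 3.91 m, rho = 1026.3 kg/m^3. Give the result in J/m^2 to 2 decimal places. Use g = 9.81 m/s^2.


E = (1/8) * rho * g * H^2
E = (1/8) * 1026.3 * 9.81 * 3.91^2
E = 0.125 * 1026.3 * 9.81 * 15.2881
E = 19240.08 J/m^2

19240.08


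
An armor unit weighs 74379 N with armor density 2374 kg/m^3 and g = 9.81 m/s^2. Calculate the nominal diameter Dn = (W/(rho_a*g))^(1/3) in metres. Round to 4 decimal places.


V = W / (rho_a * g)
V = 74379 / (2374 * 9.81)
V = 74379 / 23288.94
V = 3.193748 m^3
Dn = V^(1/3) = 3.193748^(1/3)
Dn = 1.4727 m

1.4727


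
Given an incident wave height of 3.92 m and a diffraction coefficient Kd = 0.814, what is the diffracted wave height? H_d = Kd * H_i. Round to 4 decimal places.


H_d = Kd * H_i
H_d = 0.814 * 3.92
H_d = 3.1909 m

3.1909


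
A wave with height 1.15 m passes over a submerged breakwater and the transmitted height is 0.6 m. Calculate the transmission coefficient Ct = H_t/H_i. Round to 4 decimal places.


Ct = H_t / H_i
Ct = 0.6 / 1.15
Ct = 0.5217

0.5217


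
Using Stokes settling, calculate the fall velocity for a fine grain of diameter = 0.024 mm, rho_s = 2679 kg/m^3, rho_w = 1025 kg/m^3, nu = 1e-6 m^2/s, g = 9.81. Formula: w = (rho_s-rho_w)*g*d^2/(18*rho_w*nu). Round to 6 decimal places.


w = (rho_s - rho_w) * g * d^2 / (18 * rho_w * nu)
d = 0.024 mm = 0.000024 m
rho_s - rho_w = 2679 - 1025 = 1654
Numerator = 1654 * 9.81 * (0.000024)^2 = 0.000009346026
Denominator = 18 * 1025 * 1e-6 = 0.018450
w = 0.000507 m/s

0.000507


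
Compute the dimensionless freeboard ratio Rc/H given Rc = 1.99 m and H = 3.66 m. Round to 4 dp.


Relative freeboard = Rc / H
= 1.99 / 3.66
= 0.5437

0.5437


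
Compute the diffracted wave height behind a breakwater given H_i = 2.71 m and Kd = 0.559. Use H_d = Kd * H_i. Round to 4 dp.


H_d = Kd * H_i
H_d = 0.559 * 2.71
H_d = 1.5149 m

1.5149


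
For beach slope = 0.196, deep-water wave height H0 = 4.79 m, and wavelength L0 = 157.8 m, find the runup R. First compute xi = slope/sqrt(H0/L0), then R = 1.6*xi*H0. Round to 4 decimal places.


xi = slope / sqrt(H0/L0)
H0/L0 = 4.79/157.8 = 0.030355
sqrt(0.030355) = 0.174227
xi = 0.196 / 0.174227 = 1.124972
R = 1.6 * xi * H0 = 1.6 * 1.124972 * 4.79
R = 8.6218 m

8.6218


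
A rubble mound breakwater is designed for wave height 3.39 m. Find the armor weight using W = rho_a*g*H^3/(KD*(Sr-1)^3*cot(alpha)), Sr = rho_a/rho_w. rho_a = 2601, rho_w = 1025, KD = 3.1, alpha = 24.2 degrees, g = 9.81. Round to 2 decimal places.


Sr = rho_a / rho_w = 2601 / 1025 = 2.537561
(Sr - 1) = 1.537561
(Sr - 1)^3 = 3.634938
cot(24.2) = 1 / tan(24.2) = 1 / 0.449418 = 2.225101
Numerator = 2601 * 9.81 * 3.39^3 = 994050.5139
Denominator = 3.1 * 3.634938 * 2.225101 = 25.073124
W = 994050.5139 / 25.073124
W = 39646.06 N

39646.06


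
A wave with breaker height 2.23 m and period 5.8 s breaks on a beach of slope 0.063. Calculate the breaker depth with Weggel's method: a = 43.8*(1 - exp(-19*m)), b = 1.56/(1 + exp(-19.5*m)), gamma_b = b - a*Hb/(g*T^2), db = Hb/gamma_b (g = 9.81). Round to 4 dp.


a = 43.8 * (1 - exp(-19 * m))
exp(-19 * 0.063) = exp(-1.1970) = 0.302099
a = 43.8 * (1 - 0.302099) = 30.568057
b = 1.56 / (1 + exp(-19.5 * m))
exp(-19.5 * 0.063) = exp(-1.2285) = 0.292731
b = 1.56 / (1 + 0.292731) = 1.206747
Hb / (g * T^2) = 2.23 / (9.81 * 5.8^2) = 2.23 / 330.0084 = 0.00675740
gamma_b = b - a * Hb/(g*T^2) = 1.206747 - 30.568057 * 0.00675740 = 1.000187
db = Hb / gamma_b = 2.23 / 1.000187
db = 2.2296 m

2.2296


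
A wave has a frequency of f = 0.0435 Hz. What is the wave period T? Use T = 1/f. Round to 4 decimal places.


T = 1 / f
T = 1 / 0.0435
T = 22.9885 s

22.9885


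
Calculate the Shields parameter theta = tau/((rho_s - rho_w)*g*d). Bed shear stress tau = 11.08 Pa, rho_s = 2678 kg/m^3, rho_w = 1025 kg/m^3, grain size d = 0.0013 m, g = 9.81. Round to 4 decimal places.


theta = tau / ((rho_s - rho_w) * g * d)
rho_s - rho_w = 2678 - 1025 = 1653
Denominator = 1653 * 9.81 * 0.0013 = 21.080709
theta = 11.08 / 21.080709
theta = 0.5256

0.5256


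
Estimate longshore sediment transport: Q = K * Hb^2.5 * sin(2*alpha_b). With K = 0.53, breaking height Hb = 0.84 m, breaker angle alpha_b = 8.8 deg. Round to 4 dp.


Q = K * Hb^2.5 * sin(2 * alpha_b)
Hb^2.5 = 0.84^2.5 = 0.646693
sin(2 * 8.8) = sin(17.6) = 0.302370
Q = 0.53 * 0.646693 * 0.302370
Q = 0.1036 m^3/s

0.1036


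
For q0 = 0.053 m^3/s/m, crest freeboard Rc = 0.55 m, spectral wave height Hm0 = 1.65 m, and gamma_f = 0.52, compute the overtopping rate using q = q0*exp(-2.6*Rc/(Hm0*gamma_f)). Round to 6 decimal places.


q = q0 * exp(-2.6 * Rc / (Hm0 * gamma_f))
Exponent = -2.6 * 0.55 / (1.65 * 0.52)
= -2.6 * 0.55 / 0.8580
= -1.666667
exp(-1.666667) = 0.188876
q = 0.053 * 0.188876
q = 0.010010 m^3/s/m

0.010010


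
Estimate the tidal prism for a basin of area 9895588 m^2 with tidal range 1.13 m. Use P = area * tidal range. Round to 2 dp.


Tidal prism = Area * Tidal range
P = 9895588 * 1.13
P = 11182014.44 m^3

11182014.44


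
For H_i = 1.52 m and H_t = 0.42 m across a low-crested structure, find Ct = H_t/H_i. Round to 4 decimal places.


Ct = H_t / H_i
Ct = 0.42 / 1.52
Ct = 0.2763

0.2763


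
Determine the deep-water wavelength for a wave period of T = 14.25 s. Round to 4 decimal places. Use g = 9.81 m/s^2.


L0 = g * T^2 / (2 * pi)
L0 = 9.81 * 14.25^2 / (2 * pi)
L0 = 9.81 * 203.0625 / 6.28319
L0 = 1992.0431 / 6.28319
L0 = 317.0435 m

317.0435


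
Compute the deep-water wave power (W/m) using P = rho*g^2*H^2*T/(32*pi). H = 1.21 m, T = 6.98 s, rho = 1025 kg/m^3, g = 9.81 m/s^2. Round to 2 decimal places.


P = rho * g^2 * H^2 * T / (32 * pi)
P = 1025 * 9.81^2 * 1.21^2 * 6.98 / (32 * pi)
P = 1025 * 96.2361 * 1.4641 * 6.98 / 100.53096
P = 10027.40 W/m

10027.40


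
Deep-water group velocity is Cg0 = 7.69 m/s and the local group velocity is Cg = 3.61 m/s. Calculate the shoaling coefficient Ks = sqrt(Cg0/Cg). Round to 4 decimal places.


Ks = sqrt(Cg0 / Cg)
Ks = sqrt(7.69 / 3.61)
Ks = sqrt(2.1302)
Ks = 1.4595

1.4595


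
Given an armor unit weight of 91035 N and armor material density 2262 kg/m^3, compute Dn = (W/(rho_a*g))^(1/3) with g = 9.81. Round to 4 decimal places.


V = W / (rho_a * g)
V = 91035 / (2262 * 9.81)
V = 91035 / 22190.22
V = 4.102483 m^3
Dn = V^(1/3) = 4.102483^(1/3)
Dn = 1.6008 m

1.6008


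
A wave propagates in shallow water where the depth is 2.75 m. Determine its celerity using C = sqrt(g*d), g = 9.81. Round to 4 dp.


Using the shallow-water approximation:
C = sqrt(g * d) = sqrt(9.81 * 2.75)
C = sqrt(26.9775)
C = 5.1940 m/s

5.1940


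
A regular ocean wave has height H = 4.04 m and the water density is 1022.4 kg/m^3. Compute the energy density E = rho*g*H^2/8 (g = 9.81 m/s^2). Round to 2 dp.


E = (1/8) * rho * g * H^2
E = (1/8) * 1022.4 * 9.81 * 4.04^2
E = 0.125 * 1022.4 * 9.81 * 16.3216
E = 20462.68 J/m^2

20462.68


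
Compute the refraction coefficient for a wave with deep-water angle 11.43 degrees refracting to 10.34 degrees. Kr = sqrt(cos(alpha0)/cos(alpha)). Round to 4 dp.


Kr = sqrt(cos(alpha0) / cos(alpha))
cos(11.43) = 0.980168
cos(10.34) = 0.983760
Kr = sqrt(0.980168 / 0.983760)
Kr = sqrt(0.996348)
Kr = 0.9982

0.9982


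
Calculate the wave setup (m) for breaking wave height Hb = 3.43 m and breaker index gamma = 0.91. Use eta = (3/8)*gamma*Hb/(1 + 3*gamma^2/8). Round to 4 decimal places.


eta = (3/8) * gamma * Hb / (1 + 3*gamma^2/8)
Numerator = (3/8) * 0.91 * 3.43 = 1.170488
Denominator = 1 + 3*0.91^2/8 = 1 + 0.310538 = 1.310538
eta = 1.170488 / 1.310538
eta = 0.8931 m

0.8931


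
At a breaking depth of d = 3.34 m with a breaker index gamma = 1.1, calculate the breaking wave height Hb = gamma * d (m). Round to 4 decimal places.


Hb = gamma * d
Hb = 1.1 * 3.34
Hb = 3.6740 m

3.6740


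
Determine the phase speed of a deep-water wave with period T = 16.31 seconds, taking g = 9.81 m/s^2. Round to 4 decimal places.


We use the deep-water celerity formula:
C = g * T / (2 * pi)
C = 9.81 * 16.31 / (2 * 3.14159...)
C = 160.001100 / 6.283185
C = 25.4650 m/s

25.4650


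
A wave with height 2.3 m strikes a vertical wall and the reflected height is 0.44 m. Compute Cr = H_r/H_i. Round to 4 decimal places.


Cr = H_r / H_i
Cr = 0.44 / 2.3
Cr = 0.1913

0.1913


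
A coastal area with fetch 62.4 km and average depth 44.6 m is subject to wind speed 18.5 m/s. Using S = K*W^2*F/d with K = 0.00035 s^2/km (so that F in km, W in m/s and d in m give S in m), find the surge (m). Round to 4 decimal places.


S = K * W^2 * F / d
W^2 = 18.5^2 = 342.25
S = 0.00035 * 342.25 * 62.4 / 44.6
Numerator = 0.00035 * 342.25 * 62.4 = 7.474740
S = 7.474740 / 44.6 = 0.1676 m

0.1676


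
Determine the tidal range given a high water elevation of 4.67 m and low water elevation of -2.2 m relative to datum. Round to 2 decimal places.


Tidal range = High water - Low water
Tidal range = 4.67 - (-2.2)
Tidal range = 6.87 m

6.87


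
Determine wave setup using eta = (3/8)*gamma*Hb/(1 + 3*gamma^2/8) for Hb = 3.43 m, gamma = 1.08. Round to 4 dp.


eta = (3/8) * gamma * Hb / (1 + 3*gamma^2/8)
Numerator = (3/8) * 1.08 * 3.43 = 1.389150
Denominator = 1 + 3*1.08^2/8 = 1 + 0.437400 = 1.437400
eta = 1.389150 / 1.437400
eta = 0.9664 m

0.9664


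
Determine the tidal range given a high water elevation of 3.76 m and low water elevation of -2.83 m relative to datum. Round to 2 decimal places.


Tidal range = High water - Low water
Tidal range = 3.76 - (-2.83)
Tidal range = 6.59 m

6.59


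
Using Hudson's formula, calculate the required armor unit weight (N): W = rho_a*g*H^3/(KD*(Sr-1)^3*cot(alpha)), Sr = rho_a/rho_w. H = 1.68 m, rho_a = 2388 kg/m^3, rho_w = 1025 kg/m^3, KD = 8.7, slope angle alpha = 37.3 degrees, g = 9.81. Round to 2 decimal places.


Sr = rho_a / rho_w = 2388 / 1025 = 2.329756
(Sr - 1) = 1.329756
(Sr - 1)^3 = 2.351343
cot(37.3) = 1 / tan(37.3) = 1 / 0.761796 = 1.312688
Numerator = 2388 * 9.81 * 1.68^3 = 111078.7989
Denominator = 8.7 * 2.351343 * 1.312688 = 26.853235
W = 111078.7989 / 26.853235
W = 4136.51 N

4136.51


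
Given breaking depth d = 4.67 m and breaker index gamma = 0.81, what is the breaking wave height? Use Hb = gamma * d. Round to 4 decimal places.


Hb = gamma * d
Hb = 0.81 * 4.67
Hb = 3.7827 m

3.7827


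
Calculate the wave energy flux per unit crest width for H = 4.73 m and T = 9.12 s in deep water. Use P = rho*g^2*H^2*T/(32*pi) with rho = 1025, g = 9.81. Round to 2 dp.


P = rho * g^2 * H^2 * T / (32 * pi)
P = 1025 * 9.81^2 * 4.73^2 * 9.12 / (32 * pi)
P = 1025 * 96.2361 * 22.3729 * 9.12 / 100.53096
P = 200206.95 W/m

200206.95


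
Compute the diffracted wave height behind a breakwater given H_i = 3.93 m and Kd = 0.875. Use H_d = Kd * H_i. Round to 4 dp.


H_d = Kd * H_i
H_d = 0.875 * 3.93
H_d = 3.4388 m

3.4388


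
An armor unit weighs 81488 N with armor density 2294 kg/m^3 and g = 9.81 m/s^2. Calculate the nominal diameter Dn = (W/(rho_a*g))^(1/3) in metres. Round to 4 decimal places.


V = W / (rho_a * g)
V = 81488 / (2294 * 9.81)
V = 81488 / 22504.14
V = 3.621023 m^3
Dn = V^(1/3) = 3.621023^(1/3)
Dn = 1.5356 m

1.5356


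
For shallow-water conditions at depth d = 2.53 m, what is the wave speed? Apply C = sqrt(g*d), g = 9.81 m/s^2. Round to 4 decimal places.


Using the shallow-water approximation:
C = sqrt(g * d) = sqrt(9.81 * 2.53)
C = sqrt(24.8193)
C = 4.9819 m/s

4.9819


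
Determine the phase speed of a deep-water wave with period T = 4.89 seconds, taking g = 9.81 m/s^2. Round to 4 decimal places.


We use the deep-water celerity formula:
C = g * T / (2 * pi)
C = 9.81 * 4.89 / (2 * 3.14159...)
C = 47.970900 / 6.283185
C = 7.6348 m/s

7.6348


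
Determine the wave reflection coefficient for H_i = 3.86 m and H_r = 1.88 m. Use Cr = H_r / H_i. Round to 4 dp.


Cr = H_r / H_i
Cr = 1.88 / 3.86
Cr = 0.4870

0.4870


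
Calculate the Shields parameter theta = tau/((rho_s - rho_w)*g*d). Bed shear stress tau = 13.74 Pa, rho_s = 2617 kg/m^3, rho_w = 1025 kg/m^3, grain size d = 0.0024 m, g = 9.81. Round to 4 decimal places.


theta = tau / ((rho_s - rho_w) * g * d)
rho_s - rho_w = 2617 - 1025 = 1592
Denominator = 1592 * 9.81 * 0.0024 = 37.482048
theta = 13.74 / 37.482048
theta = 0.3666

0.3666


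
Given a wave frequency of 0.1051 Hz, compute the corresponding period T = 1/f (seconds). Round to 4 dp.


T = 1 / f
T = 1 / 0.1051
T = 9.5147 s

9.5147


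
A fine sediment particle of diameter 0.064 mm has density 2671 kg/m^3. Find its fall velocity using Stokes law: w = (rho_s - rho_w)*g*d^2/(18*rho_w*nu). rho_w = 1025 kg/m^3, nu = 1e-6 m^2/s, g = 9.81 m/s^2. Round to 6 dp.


w = (rho_s - rho_w) * g * d^2 / (18 * rho_w * nu)
d = 0.064 mm = 0.000064 m
rho_s - rho_w = 2671 - 1025 = 1646
Numerator = 1646 * 9.81 * (0.000064)^2 = 0.000066139177
Denominator = 18 * 1025 * 1e-6 = 0.018450
w = 0.003585 m/s

0.003585


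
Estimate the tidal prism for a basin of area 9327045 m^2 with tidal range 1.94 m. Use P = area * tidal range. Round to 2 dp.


Tidal prism = Area * Tidal range
P = 9327045 * 1.94
P = 18094467.30 m^3

18094467.30


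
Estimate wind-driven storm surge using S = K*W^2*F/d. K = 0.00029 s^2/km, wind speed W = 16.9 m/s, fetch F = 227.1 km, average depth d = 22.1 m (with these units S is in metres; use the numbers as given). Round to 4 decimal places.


S = K * W^2 * F / d
W^2 = 16.9^2 = 285.61
S = 0.00029 * 285.61 * 227.1 / 22.1
Numerator = 0.00029 * 285.61 * 227.1 = 18.809989
S = 18.809989 / 22.1 = 0.8511 m

0.8511


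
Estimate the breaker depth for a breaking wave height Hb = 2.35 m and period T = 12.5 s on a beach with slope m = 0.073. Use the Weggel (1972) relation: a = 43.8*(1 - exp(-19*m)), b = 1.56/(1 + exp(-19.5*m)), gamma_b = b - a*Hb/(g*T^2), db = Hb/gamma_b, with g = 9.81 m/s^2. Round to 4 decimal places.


a = 43.8 * (1 - exp(-19 * m))
exp(-19 * 0.073) = exp(-1.3870) = 0.249824
a = 43.8 * (1 - 0.249824) = 32.857724
b = 1.56 / (1 + exp(-19.5 * m))
exp(-19.5 * 0.073) = exp(-1.4235) = 0.240869
b = 1.56 / (1 + 0.240869) = 1.257183
Hb / (g * T^2) = 2.35 / (9.81 * 12.5^2) = 2.35 / 1532.8125 = 0.00153313
gamma_b = b - a * Hb/(g*T^2) = 1.257183 - 32.857724 * 0.00153313 = 1.206808
db = Hb / gamma_b = 2.35 / 1.206808
db = 1.9473 m

1.9473


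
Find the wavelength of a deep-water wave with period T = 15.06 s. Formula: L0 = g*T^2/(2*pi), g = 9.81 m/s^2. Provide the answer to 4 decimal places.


L0 = g * T^2 / (2 * pi)
L0 = 9.81 * 15.06^2 / (2 * pi)
L0 = 9.81 * 226.8036 / 6.28319
L0 = 2224.9433 / 6.28319
L0 = 354.1107 m

354.1107


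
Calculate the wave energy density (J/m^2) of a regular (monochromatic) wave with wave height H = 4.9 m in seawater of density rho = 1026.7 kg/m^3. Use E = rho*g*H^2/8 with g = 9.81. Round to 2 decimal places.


E = (1/8) * rho * g * H^2
E = (1/8) * 1026.7 * 9.81 * 4.9^2
E = 0.125 * 1026.7 * 9.81 * 24.0100
E = 30228.37 J/m^2

30228.37


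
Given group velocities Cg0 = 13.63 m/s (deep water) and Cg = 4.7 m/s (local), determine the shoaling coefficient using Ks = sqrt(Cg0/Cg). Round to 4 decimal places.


Ks = sqrt(Cg0 / Cg)
Ks = sqrt(13.63 / 4.7)
Ks = sqrt(2.9000)
Ks = 1.7029

1.7029


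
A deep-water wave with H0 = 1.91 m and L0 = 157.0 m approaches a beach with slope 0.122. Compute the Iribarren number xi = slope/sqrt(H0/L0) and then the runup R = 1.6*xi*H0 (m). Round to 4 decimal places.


xi = slope / sqrt(H0/L0)
H0/L0 = 1.91/157.0 = 0.012166
sqrt(0.012166) = 0.110298
xi = 0.122 / 0.110298 = 1.106096
R = 1.6 * xi * H0 = 1.6 * 1.106096 * 1.91
R = 3.3802 m

3.3802


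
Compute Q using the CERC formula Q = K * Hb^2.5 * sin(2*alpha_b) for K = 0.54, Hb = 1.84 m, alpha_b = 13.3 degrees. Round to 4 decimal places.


Q = K * Hb^2.5 * sin(2 * alpha_b)
Hb^2.5 = 1.84^2.5 = 4.592451
sin(2 * 13.3) = sin(26.6) = 0.447759
Q = 0.54 * 4.592451 * 0.447759
Q = 1.1104 m^3/s

1.1104


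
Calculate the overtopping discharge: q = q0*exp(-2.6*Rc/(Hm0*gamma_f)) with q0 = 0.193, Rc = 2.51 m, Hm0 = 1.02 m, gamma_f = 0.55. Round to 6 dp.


q = q0 * exp(-2.6 * Rc / (Hm0 * gamma_f))
Exponent = -2.6 * 2.51 / (1.02 * 0.55)
= -2.6 * 2.51 / 0.5610
= -11.632799
exp(-11.632799) = 0.000009
q = 0.193 * 0.000009
q = 0.000002 m^3/s/m

0.000002


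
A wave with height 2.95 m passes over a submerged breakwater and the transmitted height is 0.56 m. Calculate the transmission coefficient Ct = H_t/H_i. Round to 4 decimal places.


Ct = H_t / H_i
Ct = 0.56 / 2.95
Ct = 0.1898

0.1898


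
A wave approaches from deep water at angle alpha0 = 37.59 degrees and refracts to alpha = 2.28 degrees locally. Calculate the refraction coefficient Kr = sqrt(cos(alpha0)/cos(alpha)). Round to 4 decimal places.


Kr = sqrt(cos(alpha0) / cos(alpha))
cos(37.59) = 0.792396
cos(2.28) = 0.999208
Kr = sqrt(0.792396 / 0.999208)
Kr = sqrt(0.793024)
Kr = 0.8905

0.8905


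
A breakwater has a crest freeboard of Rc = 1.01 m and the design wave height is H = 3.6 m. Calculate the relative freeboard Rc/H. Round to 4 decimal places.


Relative freeboard = Rc / H
= 1.01 / 3.6
= 0.2806

0.2806
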